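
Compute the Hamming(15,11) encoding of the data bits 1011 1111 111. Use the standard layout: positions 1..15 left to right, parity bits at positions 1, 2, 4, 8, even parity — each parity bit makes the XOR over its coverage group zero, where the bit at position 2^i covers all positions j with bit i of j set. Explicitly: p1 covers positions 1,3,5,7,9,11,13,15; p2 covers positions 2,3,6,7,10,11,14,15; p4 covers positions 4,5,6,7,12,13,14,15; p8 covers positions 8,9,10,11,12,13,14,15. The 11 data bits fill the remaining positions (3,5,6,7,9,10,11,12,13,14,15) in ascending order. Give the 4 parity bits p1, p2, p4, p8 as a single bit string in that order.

0101

Place data bits at non-power-of-two positions: b3=1, b5=0, b6=1, b7=1, b9=1, b10=1, b11=1, b12=1, b13=1, b14=1, b15=1.
p1 = XOR of data positions {3,5,7,9,11,13,15} = 1⊕0⊕1⊕1⊕1⊕1⊕1 = 0
p2 = XOR of data positions {3,6,7,10,11,14,15} = 1⊕1⊕1⊕1⊕1⊕1⊕1 = 1
p4 = XOR of data positions {5,6,7,12,13,14,15} = 0⊕1⊕1⊕1⊕1⊕1⊕1 = 0
p8 = XOR of data positions {9,10,11,12,13,14,15} = 1⊕1⊕1⊕1⊕1⊕1⊕1 = 1
Parity bits p1,p2,p4,p8 = 0101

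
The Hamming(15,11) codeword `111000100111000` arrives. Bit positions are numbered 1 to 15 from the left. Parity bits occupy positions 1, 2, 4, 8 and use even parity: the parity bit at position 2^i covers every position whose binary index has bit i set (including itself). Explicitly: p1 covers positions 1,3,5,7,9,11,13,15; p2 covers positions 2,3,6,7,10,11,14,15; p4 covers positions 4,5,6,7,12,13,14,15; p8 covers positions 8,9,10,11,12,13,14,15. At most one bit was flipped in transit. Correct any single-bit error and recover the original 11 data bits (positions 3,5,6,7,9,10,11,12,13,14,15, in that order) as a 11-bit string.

s1: b1⊕b3⊕b5⊕b7⊕b9⊕b11⊕b13⊕b15 = 1⊕1⊕0⊕1⊕0⊕1⊕0⊕0 = 0
s2: b2⊕b3⊕b6⊕b7⊕b10⊕b11⊕b14⊕b15 = 1⊕1⊕0⊕1⊕1⊕1⊕0⊕0 = 1
s4: b4⊕b5⊕b6⊕b7⊕b12⊕b13⊕b14⊕b15 = 0⊕0⊕0⊕1⊕1⊕0⊕0⊕0 = 0
s8: b8⊕b9⊕b10⊕b11⊕b12⊕b13⊕b14⊕b15 = 0⊕0⊕1⊕1⊕1⊕0⊕0⊕0 = 1
Syndrome (s8...s1) = 1010 → position 10.
Flip bit 10: corrected codeword = 111000100011000
Data bits at positions 3,5,6,7,9,10,11,12,13,14,15: 10010011000

10010011000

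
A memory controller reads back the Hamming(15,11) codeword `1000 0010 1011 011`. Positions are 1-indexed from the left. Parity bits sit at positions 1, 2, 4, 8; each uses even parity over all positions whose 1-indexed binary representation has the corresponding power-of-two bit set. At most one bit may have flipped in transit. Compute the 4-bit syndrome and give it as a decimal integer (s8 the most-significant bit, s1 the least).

9

s1: b1⊕b3⊕b5⊕b7⊕b9⊕b11⊕b13⊕b15 = 1⊕0⊕0⊕1⊕1⊕1⊕0⊕1 = 1
s2: b2⊕b3⊕b6⊕b7⊕b10⊕b11⊕b14⊕b15 = 0⊕0⊕0⊕1⊕0⊕1⊕1⊕1 = 0
s4: b4⊕b5⊕b6⊕b7⊕b12⊕b13⊕b14⊕b15 = 0⊕0⊕0⊕1⊕1⊕0⊕1⊕1 = 0
s8: b8⊕b9⊕b10⊕b11⊕b12⊕b13⊕b14⊕b15 = 0⊕1⊕0⊕1⊕1⊕0⊕1⊕1 = 1
Syndrome (s8...s1) = 1001 → position 9.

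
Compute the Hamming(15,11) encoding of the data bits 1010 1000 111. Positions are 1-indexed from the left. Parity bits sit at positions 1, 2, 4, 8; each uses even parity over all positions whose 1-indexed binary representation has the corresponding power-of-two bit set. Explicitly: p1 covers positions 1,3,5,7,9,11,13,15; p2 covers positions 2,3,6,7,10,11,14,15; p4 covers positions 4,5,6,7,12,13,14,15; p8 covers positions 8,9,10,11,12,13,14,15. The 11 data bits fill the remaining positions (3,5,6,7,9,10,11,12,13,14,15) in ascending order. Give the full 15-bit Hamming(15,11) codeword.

Place data bits at non-power-of-two positions: b3=1, b5=0, b6=1, b7=0, b9=1, b10=0, b11=0, b12=0, b13=1, b14=1, b15=1.
p1 = XOR of data positions {3,5,7,9,11,13,15} = 1⊕0⊕0⊕1⊕0⊕1⊕1 = 0
p2 = XOR of data positions {3,6,7,10,11,14,15} = 1⊕1⊕0⊕0⊕0⊕1⊕1 = 0
p4 = XOR of data positions {5,6,7,12,13,14,15} = 0⊕1⊕0⊕0⊕1⊕1⊕1 = 0
p8 = XOR of data positions {9,10,11,12,13,14,15} = 1⊕0⊕0⊕0⊕1⊕1⊕1 = 0
Codeword b1..b15 = 001001001000111

001001001000111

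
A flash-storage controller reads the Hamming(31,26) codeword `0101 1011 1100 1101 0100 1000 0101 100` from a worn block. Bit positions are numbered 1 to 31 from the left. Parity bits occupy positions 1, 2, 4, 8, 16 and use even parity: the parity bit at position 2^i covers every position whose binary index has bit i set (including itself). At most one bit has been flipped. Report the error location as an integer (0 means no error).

0

s1: b1⊕b3⊕b5⊕b7⊕b9⊕b11⊕b13⊕b15⊕b17⊕b19⊕b21⊕b23⊕b25⊕b27⊕b29⊕b31 = 0⊕0⊕1⊕1⊕1⊕0⊕1⊕0⊕0⊕0⊕1⊕0⊕0⊕0⊕1⊕0 = 0
s2: b2⊕b3⊕b6⊕b7⊕b10⊕b11⊕b14⊕b15⊕b18⊕b19⊕b22⊕b23⊕b26⊕b27⊕b30⊕b31 = 1⊕0⊕0⊕1⊕1⊕0⊕1⊕0⊕1⊕0⊕0⊕0⊕1⊕0⊕0⊕0 = 0
s4: b4⊕b5⊕b6⊕b7⊕b12⊕b13⊕b14⊕b15⊕b20⊕b21⊕b22⊕b23⊕b28⊕b29⊕b30⊕b31 = 1⊕1⊕0⊕1⊕0⊕1⊕1⊕0⊕0⊕1⊕0⊕0⊕1⊕1⊕0⊕0 = 0
s8: b8⊕b9⊕b10⊕b11⊕b12⊕b13⊕b14⊕b15⊕b24⊕b25⊕b26⊕b27⊕b28⊕b29⊕b30⊕b31 = 1⊕1⊕1⊕0⊕0⊕1⊕1⊕0⊕0⊕0⊕1⊕0⊕1⊕1⊕0⊕0 = 0
s16: b16⊕b17⊕b18⊕b19⊕b20⊕b21⊕b22⊕b23⊕b24⊕b25⊕b26⊕b27⊕b28⊕b29⊕b30⊕b31 = 1⊕0⊕1⊕0⊕0⊕1⊕0⊕0⊕0⊕0⊕1⊕0⊕1⊕1⊕0⊕0 = 0
Syndrome (s16...s1) = 00000 → position 0 (no error).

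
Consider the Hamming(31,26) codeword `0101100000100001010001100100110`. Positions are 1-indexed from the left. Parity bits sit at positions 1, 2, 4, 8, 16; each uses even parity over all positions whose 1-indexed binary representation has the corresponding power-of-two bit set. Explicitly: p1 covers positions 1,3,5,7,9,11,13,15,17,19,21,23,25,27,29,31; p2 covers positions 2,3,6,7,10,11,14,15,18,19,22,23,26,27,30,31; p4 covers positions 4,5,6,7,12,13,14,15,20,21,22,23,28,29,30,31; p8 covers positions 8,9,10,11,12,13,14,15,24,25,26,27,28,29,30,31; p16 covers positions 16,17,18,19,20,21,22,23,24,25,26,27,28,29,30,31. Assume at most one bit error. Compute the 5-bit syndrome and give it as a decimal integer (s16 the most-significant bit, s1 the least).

18

s1: b1⊕b3⊕b5⊕b7⊕b9⊕b11⊕b13⊕b15⊕b17⊕b19⊕b21⊕b23⊕b25⊕b27⊕b29⊕b31 = 0⊕0⊕1⊕0⊕0⊕1⊕0⊕0⊕0⊕0⊕0⊕1⊕0⊕0⊕1⊕0 = 0
s2: b2⊕b3⊕b6⊕b7⊕b10⊕b11⊕b14⊕b15⊕b18⊕b19⊕b22⊕b23⊕b26⊕b27⊕b30⊕b31 = 1⊕0⊕0⊕0⊕0⊕1⊕0⊕0⊕1⊕0⊕1⊕1⊕1⊕0⊕1⊕0 = 1
s4: b4⊕b5⊕b6⊕b7⊕b12⊕b13⊕b14⊕b15⊕b20⊕b21⊕b22⊕b23⊕b28⊕b29⊕b30⊕b31 = 1⊕1⊕0⊕0⊕0⊕0⊕0⊕0⊕0⊕0⊕1⊕1⊕0⊕1⊕1⊕0 = 0
s8: b8⊕b9⊕b10⊕b11⊕b12⊕b13⊕b14⊕b15⊕b24⊕b25⊕b26⊕b27⊕b28⊕b29⊕b30⊕b31 = 0⊕0⊕0⊕1⊕0⊕0⊕0⊕0⊕0⊕0⊕1⊕0⊕0⊕1⊕1⊕0 = 0
s16: b16⊕b17⊕b18⊕b19⊕b20⊕b21⊕b22⊕b23⊕b24⊕b25⊕b26⊕b27⊕b28⊕b29⊕b30⊕b31 = 1⊕0⊕1⊕0⊕0⊕0⊕1⊕1⊕0⊕0⊕1⊕0⊕0⊕1⊕1⊕0 = 1
Syndrome (s16...s1) = 10010 → position 18.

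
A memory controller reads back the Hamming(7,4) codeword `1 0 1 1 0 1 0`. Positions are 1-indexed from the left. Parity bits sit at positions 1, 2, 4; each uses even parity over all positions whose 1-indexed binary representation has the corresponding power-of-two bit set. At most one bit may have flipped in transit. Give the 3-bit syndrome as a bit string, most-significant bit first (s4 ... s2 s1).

s1: b1⊕b3⊕b5⊕b7 = 1⊕1⊕0⊕0 = 0
s2: b2⊕b3⊕b6⊕b7 = 0⊕1⊕1⊕0 = 0
s4: b4⊕b5⊕b6⊕b7 = 1⊕0⊕1⊕0 = 0
Syndrome (s4...s1) = 000 → position 0 (no error).

000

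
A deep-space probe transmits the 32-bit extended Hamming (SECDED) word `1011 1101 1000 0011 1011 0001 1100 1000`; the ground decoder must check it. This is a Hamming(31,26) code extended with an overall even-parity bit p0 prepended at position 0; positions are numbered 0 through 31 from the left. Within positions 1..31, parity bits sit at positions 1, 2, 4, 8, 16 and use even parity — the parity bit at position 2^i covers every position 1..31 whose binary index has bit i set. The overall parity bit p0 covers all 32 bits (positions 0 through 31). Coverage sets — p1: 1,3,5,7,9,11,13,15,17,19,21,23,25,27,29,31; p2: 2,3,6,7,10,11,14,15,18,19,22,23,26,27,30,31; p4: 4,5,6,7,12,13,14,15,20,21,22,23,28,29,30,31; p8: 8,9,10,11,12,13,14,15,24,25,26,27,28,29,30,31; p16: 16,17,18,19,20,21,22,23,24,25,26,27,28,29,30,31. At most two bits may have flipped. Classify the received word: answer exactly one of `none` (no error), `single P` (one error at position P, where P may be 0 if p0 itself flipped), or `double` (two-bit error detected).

s1: b1⊕b3⊕b5⊕b7⊕b9⊕b11⊕b13⊕b15⊕b17⊕b19⊕b21⊕b23⊕b25⊕b27⊕b29⊕b31 = 0⊕1⊕1⊕1⊕0⊕0⊕0⊕1⊕0⊕1⊕0⊕1⊕1⊕0⊕0⊕0 = 1
s2: b2⊕b3⊕b6⊕b7⊕b10⊕b11⊕b14⊕b15⊕b18⊕b19⊕b22⊕b23⊕b26⊕b27⊕b30⊕b31 = 1⊕1⊕0⊕1⊕0⊕0⊕1⊕1⊕1⊕1⊕0⊕1⊕0⊕0⊕0⊕0 = 0
s4: b4⊕b5⊕b6⊕b7⊕b12⊕b13⊕b14⊕b15⊕b20⊕b21⊕b22⊕b23⊕b28⊕b29⊕b30⊕b31 = 1⊕1⊕0⊕1⊕0⊕0⊕1⊕1⊕0⊕0⊕0⊕1⊕1⊕0⊕0⊕0 = 1
s8: b8⊕b9⊕b10⊕b11⊕b12⊕b13⊕b14⊕b15⊕b24⊕b25⊕b26⊕b27⊕b28⊕b29⊕b30⊕b31 = 1⊕0⊕0⊕0⊕0⊕0⊕1⊕1⊕1⊕1⊕0⊕0⊕1⊕0⊕0⊕0 = 0
s16: b16⊕b17⊕b18⊕b19⊕b20⊕b21⊕b22⊕b23⊕b24⊕b25⊕b26⊕b27⊕b28⊕b29⊕b30⊕b31 = 1⊕0⊕1⊕1⊕0⊕0⊕0⊕1⊕1⊕1⊕0⊕0⊕1⊕0⊕0⊕0 = 1
Syndrome (s16...s1) = 10101 → position 21.
Overall parity (XOR of all 32 bits, including p0): 1⊕0⊕1⊕1⊕1⊕1⊕0⊕1⊕1⊕0⊕0⊕0⊕0⊕0⊕1⊕1⊕1⊕0⊕1⊕1⊕0⊕0⊕0⊕1⊕1⊕1⊕0⊕0⊕1⊕0⊕0⊕0 = 0
Overall=0, syndrome position=21 → double-bit error detected (uncorrectable).

double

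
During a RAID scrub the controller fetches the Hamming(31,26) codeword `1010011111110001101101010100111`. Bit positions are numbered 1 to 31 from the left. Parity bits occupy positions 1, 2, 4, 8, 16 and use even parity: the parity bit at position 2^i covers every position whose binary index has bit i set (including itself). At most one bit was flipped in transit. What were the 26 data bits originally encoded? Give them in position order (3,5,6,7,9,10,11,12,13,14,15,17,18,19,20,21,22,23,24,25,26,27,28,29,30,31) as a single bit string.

s1: b1⊕b3⊕b5⊕b7⊕b9⊕b11⊕b13⊕b15⊕b17⊕b19⊕b21⊕b23⊕b25⊕b27⊕b29⊕b31 = 1⊕1⊕0⊕1⊕1⊕1⊕0⊕0⊕1⊕1⊕0⊕0⊕0⊕0⊕1⊕1 = 1
s2: b2⊕b3⊕b6⊕b7⊕b10⊕b11⊕b14⊕b15⊕b18⊕b19⊕b22⊕b23⊕b26⊕b27⊕b30⊕b31 = 0⊕1⊕1⊕1⊕1⊕1⊕0⊕0⊕0⊕1⊕1⊕0⊕1⊕0⊕1⊕1 = 0
s4: b4⊕b5⊕b6⊕b7⊕b12⊕b13⊕b14⊕b15⊕b20⊕b21⊕b22⊕b23⊕b28⊕b29⊕b30⊕b31 = 0⊕0⊕1⊕1⊕1⊕0⊕0⊕0⊕1⊕0⊕1⊕0⊕0⊕1⊕1⊕1 = 0
s8: b8⊕b9⊕b10⊕b11⊕b12⊕b13⊕b14⊕b15⊕b24⊕b25⊕b26⊕b27⊕b28⊕b29⊕b30⊕b31 = 1⊕1⊕1⊕1⊕1⊕0⊕0⊕0⊕1⊕0⊕1⊕0⊕0⊕1⊕1⊕1 = 0
s16: b16⊕b17⊕b18⊕b19⊕b20⊕b21⊕b22⊕b23⊕b24⊕b25⊕b26⊕b27⊕b28⊕b29⊕b30⊕b31 = 1⊕1⊕0⊕1⊕1⊕0⊕1⊕0⊕1⊕0⊕1⊕0⊕0⊕1⊕1⊕1 = 0
Syndrome (s16...s1) = 00001 → position 1.
Flip bit 1: corrected codeword = 0010011111110001101101010100111
Data bits at positions 3,5,6,7,9,10,11,12,13,14,15,17,18,19,20,21,22,23,24,25,26,27,28,29,30,31: 10111111000101101010100111

10111111000101101010100111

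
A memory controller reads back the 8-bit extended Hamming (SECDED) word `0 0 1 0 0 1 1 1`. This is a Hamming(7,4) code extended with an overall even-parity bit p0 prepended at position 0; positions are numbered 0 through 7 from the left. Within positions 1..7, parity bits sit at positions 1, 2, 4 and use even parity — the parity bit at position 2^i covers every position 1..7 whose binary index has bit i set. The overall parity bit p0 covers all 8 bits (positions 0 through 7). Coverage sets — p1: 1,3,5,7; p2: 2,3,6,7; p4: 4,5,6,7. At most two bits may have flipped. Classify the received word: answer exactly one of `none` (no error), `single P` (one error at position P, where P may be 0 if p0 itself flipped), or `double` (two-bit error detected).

double

s1: b1⊕b3⊕b5⊕b7 = 0⊕0⊕1⊕1 = 0
s2: b2⊕b3⊕b6⊕b7 = 1⊕0⊕1⊕1 = 1
s4: b4⊕b5⊕b6⊕b7 = 0⊕1⊕1⊕1 = 1
Syndrome (s4...s1) = 110 → position 6.
Overall parity (XOR of all 8 bits, including p0): 0⊕0⊕1⊕0⊕0⊕1⊕1⊕1 = 0
Overall=0, syndrome position=6 → double-bit error detected (uncorrectable).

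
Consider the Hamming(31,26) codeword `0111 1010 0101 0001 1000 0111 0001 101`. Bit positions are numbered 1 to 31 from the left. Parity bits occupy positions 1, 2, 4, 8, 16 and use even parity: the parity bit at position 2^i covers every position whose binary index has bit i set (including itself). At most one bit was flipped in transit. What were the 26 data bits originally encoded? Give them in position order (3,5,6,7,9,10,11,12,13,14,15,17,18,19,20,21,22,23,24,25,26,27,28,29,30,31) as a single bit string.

s1: b1⊕b3⊕b5⊕b7⊕b9⊕b11⊕b13⊕b15⊕b17⊕b19⊕b21⊕b23⊕b25⊕b27⊕b29⊕b31 = 0⊕1⊕1⊕1⊕0⊕0⊕0⊕0⊕1⊕0⊕0⊕1⊕0⊕0⊕1⊕1 = 1
s2: b2⊕b3⊕b6⊕b7⊕b10⊕b11⊕b14⊕b15⊕b18⊕b19⊕b22⊕b23⊕b26⊕b27⊕b30⊕b31 = 1⊕1⊕0⊕1⊕1⊕0⊕0⊕0⊕0⊕0⊕1⊕1⊕0⊕0⊕0⊕1 = 1
s4: b4⊕b5⊕b6⊕b7⊕b12⊕b13⊕b14⊕b15⊕b20⊕b21⊕b22⊕b23⊕b28⊕b29⊕b30⊕b31 = 1⊕1⊕0⊕1⊕1⊕0⊕0⊕0⊕0⊕0⊕1⊕1⊕1⊕1⊕0⊕1 = 1
s8: b8⊕b9⊕b10⊕b11⊕b12⊕b13⊕b14⊕b15⊕b24⊕b25⊕b26⊕b27⊕b28⊕b29⊕b30⊕b31 = 0⊕0⊕1⊕0⊕1⊕0⊕0⊕0⊕1⊕0⊕0⊕0⊕1⊕1⊕0⊕1 = 0
s16: b16⊕b17⊕b18⊕b19⊕b20⊕b21⊕b22⊕b23⊕b24⊕b25⊕b26⊕b27⊕b28⊕b29⊕b30⊕b31 = 1⊕1⊕0⊕0⊕0⊕0⊕1⊕1⊕1⊕0⊕0⊕0⊕1⊕1⊕0⊕1 = 0
Syndrome (s16...s1) = 00111 → position 7.
Flip bit 7: corrected codeword = 0111100001010001100001110001101
Data bits at positions 3,5,6,7,9,10,11,12,13,14,15,17,18,19,20,21,22,23,24,25,26,27,28,29,30,31: 11000101000100001110001101

11000101000100001110001101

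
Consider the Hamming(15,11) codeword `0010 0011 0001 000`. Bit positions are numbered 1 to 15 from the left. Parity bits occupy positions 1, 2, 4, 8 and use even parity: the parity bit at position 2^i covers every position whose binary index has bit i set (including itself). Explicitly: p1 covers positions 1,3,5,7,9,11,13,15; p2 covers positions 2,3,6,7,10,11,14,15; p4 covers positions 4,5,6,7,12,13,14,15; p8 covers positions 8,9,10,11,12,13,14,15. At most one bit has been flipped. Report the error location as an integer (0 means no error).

0

s1: b1⊕b3⊕b5⊕b7⊕b9⊕b11⊕b13⊕b15 = 0⊕1⊕0⊕1⊕0⊕0⊕0⊕0 = 0
s2: b2⊕b3⊕b6⊕b7⊕b10⊕b11⊕b14⊕b15 = 0⊕1⊕0⊕1⊕0⊕0⊕0⊕0 = 0
s4: b4⊕b5⊕b6⊕b7⊕b12⊕b13⊕b14⊕b15 = 0⊕0⊕0⊕1⊕1⊕0⊕0⊕0 = 0
s8: b8⊕b9⊕b10⊕b11⊕b12⊕b13⊕b14⊕b15 = 1⊕0⊕0⊕0⊕1⊕0⊕0⊕0 = 0
Syndrome (s8...s1) = 0000 → position 0 (no error).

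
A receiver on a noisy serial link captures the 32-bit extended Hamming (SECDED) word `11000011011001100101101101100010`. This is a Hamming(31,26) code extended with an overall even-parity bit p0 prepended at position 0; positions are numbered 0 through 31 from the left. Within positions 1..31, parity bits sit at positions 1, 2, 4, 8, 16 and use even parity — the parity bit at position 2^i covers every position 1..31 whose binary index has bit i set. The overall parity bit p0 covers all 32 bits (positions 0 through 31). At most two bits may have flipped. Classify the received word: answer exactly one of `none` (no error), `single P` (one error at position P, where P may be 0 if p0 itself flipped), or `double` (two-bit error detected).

double

s1: b1⊕b3⊕b5⊕b7⊕b9⊕b11⊕b13⊕b15⊕b17⊕b19⊕b21⊕b23⊕b25⊕b27⊕b29⊕b31 = 1⊕0⊕0⊕1⊕1⊕0⊕1⊕0⊕1⊕1⊕0⊕1⊕1⊕0⊕0⊕0 = 0
s2: b2⊕b3⊕b6⊕b7⊕b10⊕b11⊕b14⊕b15⊕b18⊕b19⊕b22⊕b23⊕b26⊕b27⊕b30⊕b31 = 0⊕0⊕1⊕1⊕1⊕0⊕1⊕0⊕0⊕1⊕1⊕1⊕1⊕0⊕1⊕0 = 1
s4: b4⊕b5⊕b6⊕b7⊕b12⊕b13⊕b14⊕b15⊕b20⊕b21⊕b22⊕b23⊕b28⊕b29⊕b30⊕b31 = 0⊕0⊕1⊕1⊕0⊕1⊕1⊕0⊕1⊕0⊕1⊕1⊕0⊕0⊕1⊕0 = 0
s8: b8⊕b9⊕b10⊕b11⊕b12⊕b13⊕b14⊕b15⊕b24⊕b25⊕b26⊕b27⊕b28⊕b29⊕b30⊕b31 = 0⊕1⊕1⊕0⊕0⊕1⊕1⊕0⊕0⊕1⊕1⊕0⊕0⊕0⊕1⊕0 = 1
s16: b16⊕b17⊕b18⊕b19⊕b20⊕b21⊕b22⊕b23⊕b24⊕b25⊕b26⊕b27⊕b28⊕b29⊕b30⊕b31 = 0⊕1⊕0⊕1⊕1⊕0⊕1⊕1⊕0⊕1⊕1⊕0⊕0⊕0⊕1⊕0 = 0
Syndrome (s16...s1) = 01010 → position 10.
Overall parity (XOR of all 32 bits, including p0): 1⊕1⊕0⊕0⊕0⊕0⊕1⊕1⊕0⊕1⊕1⊕0⊕0⊕1⊕1⊕0⊕0⊕1⊕0⊕1⊕1⊕0⊕1⊕1⊕0⊕1⊕1⊕0⊕0⊕0⊕1⊕0 = 0
Overall=0, syndrome position=10 → double-bit error detected (uncorrectable).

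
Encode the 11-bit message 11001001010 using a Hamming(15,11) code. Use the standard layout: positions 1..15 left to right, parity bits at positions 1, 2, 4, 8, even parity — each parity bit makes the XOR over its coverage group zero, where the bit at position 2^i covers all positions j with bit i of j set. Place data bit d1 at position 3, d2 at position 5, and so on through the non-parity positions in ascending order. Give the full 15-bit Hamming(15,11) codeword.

Place data bits at non-power-of-two positions: b3=1, b5=1, b6=0, b7=0, b9=1, b10=0, b11=0, b12=1, b13=0, b14=1, b15=0.
p1 = XOR of data positions {3,5,7,9,11,13,15} = 1⊕1⊕0⊕1⊕0⊕0⊕0 = 1
p2 = XOR of data positions {3,6,7,10,11,14,15} = 1⊕0⊕0⊕0⊕0⊕1⊕0 = 0
p4 = XOR of data positions {5,6,7,12,13,14,15} = 1⊕0⊕0⊕1⊕0⊕1⊕0 = 1
p8 = XOR of data positions {9,10,11,12,13,14,15} = 1⊕0⊕0⊕1⊕0⊕1⊕0 = 1
Codeword b1..b15 = 101110011001010

101110011001010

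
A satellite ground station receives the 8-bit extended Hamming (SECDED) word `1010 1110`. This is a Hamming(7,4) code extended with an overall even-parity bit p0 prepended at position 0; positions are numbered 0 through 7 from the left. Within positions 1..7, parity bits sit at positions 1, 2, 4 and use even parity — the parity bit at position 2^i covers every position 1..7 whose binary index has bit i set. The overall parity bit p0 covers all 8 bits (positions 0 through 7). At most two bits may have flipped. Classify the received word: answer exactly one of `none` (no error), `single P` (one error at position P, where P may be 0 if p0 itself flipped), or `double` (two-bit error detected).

s1: b1⊕b3⊕b5⊕b7 = 0⊕0⊕1⊕0 = 1
s2: b2⊕b3⊕b6⊕b7 = 1⊕0⊕1⊕0 = 0
s4: b4⊕b5⊕b6⊕b7 = 1⊕1⊕1⊕0 = 1
Syndrome (s4...s1) = 101 → position 5.
Overall parity (XOR of all 8 bits, including p0): 1⊕0⊕1⊕0⊕1⊕1⊕1⊕0 = 1
Overall=1, syndrome position=5 → single-bit error at position 5.

single 5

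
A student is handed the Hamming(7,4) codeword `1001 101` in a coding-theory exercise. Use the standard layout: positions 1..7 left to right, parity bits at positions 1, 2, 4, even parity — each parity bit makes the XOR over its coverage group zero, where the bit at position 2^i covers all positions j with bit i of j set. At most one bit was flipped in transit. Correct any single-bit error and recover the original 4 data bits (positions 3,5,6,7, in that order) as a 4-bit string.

s1: b1⊕b3⊕b5⊕b7 = 1⊕0⊕1⊕1 = 1
s2: b2⊕b3⊕b6⊕b7 = 0⊕0⊕0⊕1 = 1
s4: b4⊕b5⊕b6⊕b7 = 1⊕1⊕0⊕1 = 1
Syndrome (s4...s1) = 111 → position 7.
Flip bit 7: corrected codeword = 1001100
Data bits at positions 3,5,6,7: 0100

0100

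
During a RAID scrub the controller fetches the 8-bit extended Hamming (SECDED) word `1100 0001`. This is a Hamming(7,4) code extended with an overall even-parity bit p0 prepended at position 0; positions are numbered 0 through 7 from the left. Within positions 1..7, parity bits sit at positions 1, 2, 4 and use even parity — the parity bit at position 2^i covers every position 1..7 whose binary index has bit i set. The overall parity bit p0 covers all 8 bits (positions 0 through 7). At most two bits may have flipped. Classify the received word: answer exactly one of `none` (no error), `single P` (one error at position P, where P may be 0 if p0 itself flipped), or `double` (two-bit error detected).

single 6

s1: b1⊕b3⊕b5⊕b7 = 1⊕0⊕0⊕1 = 0
s2: b2⊕b3⊕b6⊕b7 = 0⊕0⊕0⊕1 = 1
s4: b4⊕b5⊕b6⊕b7 = 0⊕0⊕0⊕1 = 1
Syndrome (s4...s1) = 110 → position 6.
Overall parity (XOR of all 8 bits, including p0): 1⊕1⊕0⊕0⊕0⊕0⊕0⊕1 = 1
Overall=1, syndrome position=6 → single-bit error at position 6.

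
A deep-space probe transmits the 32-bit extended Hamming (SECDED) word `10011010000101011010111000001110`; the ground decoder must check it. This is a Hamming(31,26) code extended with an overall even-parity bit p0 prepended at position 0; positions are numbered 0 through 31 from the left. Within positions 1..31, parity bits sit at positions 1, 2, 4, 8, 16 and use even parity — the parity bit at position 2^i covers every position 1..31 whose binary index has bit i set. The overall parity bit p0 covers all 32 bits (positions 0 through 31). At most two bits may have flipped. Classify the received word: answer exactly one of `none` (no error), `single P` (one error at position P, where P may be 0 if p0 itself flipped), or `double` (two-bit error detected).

s1: b1⊕b3⊕b5⊕b7⊕b9⊕b11⊕b13⊕b15⊕b17⊕b19⊕b21⊕b23⊕b25⊕b27⊕b29⊕b31 = 0⊕1⊕0⊕0⊕0⊕1⊕1⊕1⊕0⊕0⊕1⊕0⊕0⊕0⊕1⊕0 = 0
s2: b2⊕b3⊕b6⊕b7⊕b10⊕b11⊕b14⊕b15⊕b18⊕b19⊕b22⊕b23⊕b26⊕b27⊕b30⊕b31 = 0⊕1⊕1⊕0⊕0⊕1⊕0⊕1⊕1⊕0⊕1⊕0⊕0⊕0⊕1⊕0 = 1
s4: b4⊕b5⊕b6⊕b7⊕b12⊕b13⊕b14⊕b15⊕b20⊕b21⊕b22⊕b23⊕b28⊕b29⊕b30⊕b31 = 1⊕0⊕1⊕0⊕0⊕1⊕0⊕1⊕1⊕1⊕1⊕0⊕1⊕1⊕1⊕0 = 0
s8: b8⊕b9⊕b10⊕b11⊕b12⊕b13⊕b14⊕b15⊕b24⊕b25⊕b26⊕b27⊕b28⊕b29⊕b30⊕b31 = 0⊕0⊕0⊕1⊕0⊕1⊕0⊕1⊕0⊕0⊕0⊕0⊕1⊕1⊕1⊕0 = 0
s16: b16⊕b17⊕b18⊕b19⊕b20⊕b21⊕b22⊕b23⊕b24⊕b25⊕b26⊕b27⊕b28⊕b29⊕b30⊕b31 = 1⊕0⊕1⊕0⊕1⊕1⊕1⊕0⊕0⊕0⊕0⊕0⊕1⊕1⊕1⊕0 = 0
Syndrome (s16...s1) = 00010 → position 2.
Overall parity (XOR of all 32 bits, including p0): 1⊕0⊕0⊕1⊕1⊕0⊕1⊕0⊕0⊕0⊕0⊕1⊕0⊕1⊕0⊕1⊕1⊕0⊕1⊕0⊕1⊕1⊕1⊕0⊕0⊕0⊕0⊕0⊕1⊕1⊕1⊕0 = 1
Overall=1, syndrome position=2 → single-bit error at position 2.

single 2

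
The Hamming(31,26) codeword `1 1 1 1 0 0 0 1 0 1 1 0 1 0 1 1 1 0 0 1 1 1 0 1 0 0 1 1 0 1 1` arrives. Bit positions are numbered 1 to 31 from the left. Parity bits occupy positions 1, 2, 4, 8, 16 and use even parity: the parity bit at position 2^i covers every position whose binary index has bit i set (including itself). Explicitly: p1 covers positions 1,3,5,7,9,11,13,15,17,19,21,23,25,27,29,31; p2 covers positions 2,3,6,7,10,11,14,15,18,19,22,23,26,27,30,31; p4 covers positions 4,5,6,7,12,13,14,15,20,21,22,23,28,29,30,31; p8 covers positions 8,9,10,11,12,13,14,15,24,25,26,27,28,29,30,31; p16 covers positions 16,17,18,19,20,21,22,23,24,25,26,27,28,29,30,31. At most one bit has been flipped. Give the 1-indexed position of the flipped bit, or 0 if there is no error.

s1: b1⊕b3⊕b5⊕b7⊕b9⊕b11⊕b13⊕b15⊕b17⊕b19⊕b21⊕b23⊕b25⊕b27⊕b29⊕b31 = 1⊕1⊕0⊕0⊕0⊕1⊕1⊕1⊕1⊕0⊕1⊕0⊕0⊕1⊕0⊕1 = 1
s2: b2⊕b3⊕b6⊕b7⊕b10⊕b11⊕b14⊕b15⊕b18⊕b19⊕b22⊕b23⊕b26⊕b27⊕b30⊕b31 = 1⊕1⊕0⊕0⊕1⊕1⊕0⊕1⊕0⊕0⊕1⊕0⊕0⊕1⊕1⊕1 = 1
s4: b4⊕b5⊕b6⊕b7⊕b12⊕b13⊕b14⊕b15⊕b20⊕b21⊕b22⊕b23⊕b28⊕b29⊕b30⊕b31 = 1⊕0⊕0⊕0⊕0⊕1⊕0⊕1⊕1⊕1⊕1⊕0⊕1⊕0⊕1⊕1 = 1
s8: b8⊕b9⊕b10⊕b11⊕b12⊕b13⊕b14⊕b15⊕b24⊕b25⊕b26⊕b27⊕b28⊕b29⊕b30⊕b31 = 1⊕0⊕1⊕1⊕0⊕1⊕0⊕1⊕1⊕0⊕0⊕1⊕1⊕0⊕1⊕1 = 0
s16: b16⊕b17⊕b18⊕b19⊕b20⊕b21⊕b22⊕b23⊕b24⊕b25⊕b26⊕b27⊕b28⊕b29⊕b30⊕b31 = 1⊕1⊕0⊕0⊕1⊕1⊕1⊕0⊕1⊕0⊕0⊕1⊕1⊕0⊕1⊕1 = 0
Syndrome (s16...s1) = 00111 → position 7.

7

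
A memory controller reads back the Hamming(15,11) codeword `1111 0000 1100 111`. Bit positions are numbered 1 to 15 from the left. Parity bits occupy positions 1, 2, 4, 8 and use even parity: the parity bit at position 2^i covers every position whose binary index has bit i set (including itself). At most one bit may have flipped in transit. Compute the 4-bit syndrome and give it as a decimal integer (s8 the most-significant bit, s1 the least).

s1: b1⊕b3⊕b5⊕b7⊕b9⊕b11⊕b13⊕b15 = 1⊕1⊕0⊕0⊕1⊕0⊕1⊕1 = 1
s2: b2⊕b3⊕b6⊕b7⊕b10⊕b11⊕b14⊕b15 = 1⊕1⊕0⊕0⊕1⊕0⊕1⊕1 = 1
s4: b4⊕b5⊕b6⊕b7⊕b12⊕b13⊕b14⊕b15 = 1⊕0⊕0⊕0⊕0⊕1⊕1⊕1 = 0
s8: b8⊕b9⊕b10⊕b11⊕b12⊕b13⊕b14⊕b15 = 0⊕1⊕1⊕0⊕0⊕1⊕1⊕1 = 1
Syndrome (s8...s1) = 1011 → position 11.

11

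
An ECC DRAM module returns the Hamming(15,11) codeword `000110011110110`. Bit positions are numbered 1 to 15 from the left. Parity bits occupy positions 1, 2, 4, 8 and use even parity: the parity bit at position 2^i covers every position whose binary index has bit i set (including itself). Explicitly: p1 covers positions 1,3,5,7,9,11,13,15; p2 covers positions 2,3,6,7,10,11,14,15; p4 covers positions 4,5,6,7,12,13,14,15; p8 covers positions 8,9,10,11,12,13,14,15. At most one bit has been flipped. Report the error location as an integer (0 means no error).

s1: b1⊕b3⊕b5⊕b7⊕b9⊕b11⊕b13⊕b15 = 0⊕0⊕1⊕0⊕1⊕1⊕1⊕0 = 0
s2: b2⊕b3⊕b6⊕b7⊕b10⊕b11⊕b14⊕b15 = 0⊕0⊕0⊕0⊕1⊕1⊕1⊕0 = 1
s4: b4⊕b5⊕b6⊕b7⊕b12⊕b13⊕b14⊕b15 = 1⊕1⊕0⊕0⊕0⊕1⊕1⊕0 = 0
s8: b8⊕b9⊕b10⊕b11⊕b12⊕b13⊕b14⊕b15 = 1⊕1⊕1⊕1⊕0⊕1⊕1⊕0 = 0
Syndrome (s8...s1) = 0010 → position 2.

2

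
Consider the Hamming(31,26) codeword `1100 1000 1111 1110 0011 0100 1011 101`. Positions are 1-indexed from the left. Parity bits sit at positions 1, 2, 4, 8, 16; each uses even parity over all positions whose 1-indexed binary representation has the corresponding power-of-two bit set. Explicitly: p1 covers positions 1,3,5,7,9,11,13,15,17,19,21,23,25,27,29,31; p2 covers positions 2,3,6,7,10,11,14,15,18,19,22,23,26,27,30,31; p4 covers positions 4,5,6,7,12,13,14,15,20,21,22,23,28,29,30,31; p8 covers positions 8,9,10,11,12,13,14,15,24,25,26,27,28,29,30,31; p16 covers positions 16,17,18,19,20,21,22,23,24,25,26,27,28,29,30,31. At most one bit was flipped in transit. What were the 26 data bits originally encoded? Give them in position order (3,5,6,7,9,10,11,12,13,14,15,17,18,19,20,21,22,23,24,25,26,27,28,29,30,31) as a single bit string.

s1: b1⊕b3⊕b5⊕b7⊕b9⊕b11⊕b13⊕b15⊕b17⊕b19⊕b21⊕b23⊕b25⊕b27⊕b29⊕b31 = 1⊕0⊕1⊕0⊕1⊕1⊕1⊕1⊕0⊕1⊕0⊕0⊕1⊕1⊕1⊕1 = 1
s2: b2⊕b3⊕b6⊕b7⊕b10⊕b11⊕b14⊕b15⊕b18⊕b19⊕b22⊕b23⊕b26⊕b27⊕b30⊕b31 = 1⊕0⊕0⊕0⊕1⊕1⊕1⊕1⊕0⊕1⊕1⊕0⊕0⊕1⊕0⊕1 = 1
s4: b4⊕b5⊕b6⊕b7⊕b12⊕b13⊕b14⊕b15⊕b20⊕b21⊕b22⊕b23⊕b28⊕b29⊕b30⊕b31 = 0⊕1⊕0⊕0⊕1⊕1⊕1⊕1⊕1⊕0⊕1⊕0⊕1⊕1⊕0⊕1 = 0
s8: b8⊕b9⊕b10⊕b11⊕b12⊕b13⊕b14⊕b15⊕b24⊕b25⊕b26⊕b27⊕b28⊕b29⊕b30⊕b31 = 0⊕1⊕1⊕1⊕1⊕1⊕1⊕1⊕0⊕1⊕0⊕1⊕1⊕1⊕0⊕1 = 0
s16: b16⊕b17⊕b18⊕b19⊕b20⊕b21⊕b22⊕b23⊕b24⊕b25⊕b26⊕b27⊕b28⊕b29⊕b30⊕b31 = 0⊕0⊕0⊕1⊕1⊕0⊕1⊕0⊕0⊕1⊕0⊕1⊕1⊕1⊕0⊕1 = 0
Syndrome (s16...s1) = 00011 → position 3.
Flip bit 3: corrected codeword = 1110100011111110001101001011101
Data bits at positions 3,5,6,7,9,10,11,12,13,14,15,17,18,19,20,21,22,23,24,25,26,27,28,29,30,31: 11001111111001101001011101

11001111111001101001011101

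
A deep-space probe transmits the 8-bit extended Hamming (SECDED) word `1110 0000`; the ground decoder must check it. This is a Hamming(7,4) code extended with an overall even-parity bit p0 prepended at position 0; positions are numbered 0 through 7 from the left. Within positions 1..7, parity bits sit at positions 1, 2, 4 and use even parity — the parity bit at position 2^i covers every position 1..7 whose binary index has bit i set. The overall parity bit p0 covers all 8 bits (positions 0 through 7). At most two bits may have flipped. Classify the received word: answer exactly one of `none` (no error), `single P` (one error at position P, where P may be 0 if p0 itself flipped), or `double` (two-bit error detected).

s1: b1⊕b3⊕b5⊕b7 = 1⊕0⊕0⊕0 = 1
s2: b2⊕b3⊕b6⊕b7 = 1⊕0⊕0⊕0 = 1
s4: b4⊕b5⊕b6⊕b7 = 0⊕0⊕0⊕0 = 0
Syndrome (s4...s1) = 011 → position 3.
Overall parity (XOR of all 8 bits, including p0): 1⊕1⊕1⊕0⊕0⊕0⊕0⊕0 = 1
Overall=1, syndrome position=3 → single-bit error at position 3.

single 3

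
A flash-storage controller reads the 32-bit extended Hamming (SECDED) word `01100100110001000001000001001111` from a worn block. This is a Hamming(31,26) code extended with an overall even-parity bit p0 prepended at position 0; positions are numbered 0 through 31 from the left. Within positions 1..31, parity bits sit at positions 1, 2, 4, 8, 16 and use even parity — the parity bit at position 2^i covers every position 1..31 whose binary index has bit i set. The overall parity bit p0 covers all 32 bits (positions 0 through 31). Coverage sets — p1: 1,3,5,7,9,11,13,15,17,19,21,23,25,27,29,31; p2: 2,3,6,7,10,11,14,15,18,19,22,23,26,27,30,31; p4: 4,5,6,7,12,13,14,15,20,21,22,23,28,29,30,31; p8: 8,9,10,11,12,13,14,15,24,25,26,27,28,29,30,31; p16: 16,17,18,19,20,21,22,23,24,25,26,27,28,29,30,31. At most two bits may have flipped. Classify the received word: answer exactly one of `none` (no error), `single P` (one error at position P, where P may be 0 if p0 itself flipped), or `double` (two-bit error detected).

none

s1: b1⊕b3⊕b5⊕b7⊕b9⊕b11⊕b13⊕b15⊕b17⊕b19⊕b21⊕b23⊕b25⊕b27⊕b29⊕b31 = 1⊕0⊕1⊕0⊕1⊕0⊕1⊕0⊕0⊕1⊕0⊕0⊕1⊕0⊕1⊕1 = 0
s2: b2⊕b3⊕b6⊕b7⊕b10⊕b11⊕b14⊕b15⊕b18⊕b19⊕b22⊕b23⊕b26⊕b27⊕b30⊕b31 = 1⊕0⊕0⊕0⊕0⊕0⊕0⊕0⊕0⊕1⊕0⊕0⊕0⊕0⊕1⊕1 = 0
s4: b4⊕b5⊕b6⊕b7⊕b12⊕b13⊕b14⊕b15⊕b20⊕b21⊕b22⊕b23⊕b28⊕b29⊕b30⊕b31 = 0⊕1⊕0⊕0⊕0⊕1⊕0⊕0⊕0⊕0⊕0⊕0⊕1⊕1⊕1⊕1 = 0
s8: b8⊕b9⊕b10⊕b11⊕b12⊕b13⊕b14⊕b15⊕b24⊕b25⊕b26⊕b27⊕b28⊕b29⊕b30⊕b31 = 1⊕1⊕0⊕0⊕0⊕1⊕0⊕0⊕0⊕1⊕0⊕0⊕1⊕1⊕1⊕1 = 0
s16: b16⊕b17⊕b18⊕b19⊕b20⊕b21⊕b22⊕b23⊕b24⊕b25⊕b26⊕b27⊕b28⊕b29⊕b30⊕b31 = 0⊕0⊕0⊕1⊕0⊕0⊕0⊕0⊕0⊕1⊕0⊕0⊕1⊕1⊕1⊕1 = 0
Syndrome (s16...s1) = 00000 → position 0 (no error).
Overall parity (XOR of all 32 bits, including p0): 0⊕1⊕1⊕0⊕0⊕1⊕0⊕0⊕1⊕1⊕0⊕0⊕0⊕1⊕0⊕0⊕0⊕0⊕0⊕1⊕0⊕0⊕0⊕0⊕0⊕1⊕0⊕0⊕1⊕1⊕1⊕1 = 0
Overall=0, syndrome position=0 → no error.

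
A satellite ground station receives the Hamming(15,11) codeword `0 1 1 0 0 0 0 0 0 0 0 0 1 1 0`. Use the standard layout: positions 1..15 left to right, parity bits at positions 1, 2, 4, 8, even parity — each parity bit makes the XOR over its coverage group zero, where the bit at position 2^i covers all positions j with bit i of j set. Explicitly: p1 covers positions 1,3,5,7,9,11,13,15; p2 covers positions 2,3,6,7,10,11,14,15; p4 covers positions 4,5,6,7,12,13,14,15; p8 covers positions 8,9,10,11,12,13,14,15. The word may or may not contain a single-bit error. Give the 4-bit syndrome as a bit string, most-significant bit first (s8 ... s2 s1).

0010

s1: b1⊕b3⊕b5⊕b7⊕b9⊕b11⊕b13⊕b15 = 0⊕1⊕0⊕0⊕0⊕0⊕1⊕0 = 0
s2: b2⊕b3⊕b6⊕b7⊕b10⊕b11⊕b14⊕b15 = 1⊕1⊕0⊕0⊕0⊕0⊕1⊕0 = 1
s4: b4⊕b5⊕b6⊕b7⊕b12⊕b13⊕b14⊕b15 = 0⊕0⊕0⊕0⊕0⊕1⊕1⊕0 = 0
s8: b8⊕b9⊕b10⊕b11⊕b12⊕b13⊕b14⊕b15 = 0⊕0⊕0⊕0⊕0⊕1⊕1⊕0 = 0
Syndrome (s8...s1) = 0010 → position 2.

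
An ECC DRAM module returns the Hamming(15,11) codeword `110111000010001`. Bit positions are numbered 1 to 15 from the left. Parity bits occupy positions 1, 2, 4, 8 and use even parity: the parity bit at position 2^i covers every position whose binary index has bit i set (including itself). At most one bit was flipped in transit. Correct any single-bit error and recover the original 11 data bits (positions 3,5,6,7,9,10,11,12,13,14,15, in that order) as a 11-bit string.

01100010001

s1: b1⊕b3⊕b5⊕b7⊕b9⊕b11⊕b13⊕b15 = 1⊕0⊕1⊕0⊕0⊕1⊕0⊕1 = 0
s2: b2⊕b3⊕b6⊕b7⊕b10⊕b11⊕b14⊕b15 = 1⊕0⊕1⊕0⊕0⊕1⊕0⊕1 = 0
s4: b4⊕b5⊕b6⊕b7⊕b12⊕b13⊕b14⊕b15 = 1⊕1⊕1⊕0⊕0⊕0⊕0⊕1 = 0
s8: b8⊕b9⊕b10⊕b11⊕b12⊕b13⊕b14⊕b15 = 0⊕0⊕0⊕1⊕0⊕0⊕0⊕1 = 0
Syndrome (s8...s1) = 0000 → position 0 (no error).
No correction needed.
Data bits at positions 3,5,6,7,9,10,11,12,13,14,15: 01100010001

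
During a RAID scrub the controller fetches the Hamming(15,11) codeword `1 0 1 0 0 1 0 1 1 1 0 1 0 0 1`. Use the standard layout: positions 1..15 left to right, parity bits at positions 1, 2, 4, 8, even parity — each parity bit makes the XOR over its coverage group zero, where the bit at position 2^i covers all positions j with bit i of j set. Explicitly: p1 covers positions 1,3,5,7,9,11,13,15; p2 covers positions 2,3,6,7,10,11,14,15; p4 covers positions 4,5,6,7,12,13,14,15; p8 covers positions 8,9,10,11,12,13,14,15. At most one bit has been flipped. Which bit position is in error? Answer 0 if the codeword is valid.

12

s1: b1⊕b3⊕b5⊕b7⊕b9⊕b11⊕b13⊕b15 = 1⊕1⊕0⊕0⊕1⊕0⊕0⊕1 = 0
s2: b2⊕b3⊕b6⊕b7⊕b10⊕b11⊕b14⊕b15 = 0⊕1⊕1⊕0⊕1⊕0⊕0⊕1 = 0
s4: b4⊕b5⊕b6⊕b7⊕b12⊕b13⊕b14⊕b15 = 0⊕0⊕1⊕0⊕1⊕0⊕0⊕1 = 1
s8: b8⊕b9⊕b10⊕b11⊕b12⊕b13⊕b14⊕b15 = 1⊕1⊕1⊕0⊕1⊕0⊕0⊕1 = 1
Syndrome (s8...s1) = 1100 → position 12.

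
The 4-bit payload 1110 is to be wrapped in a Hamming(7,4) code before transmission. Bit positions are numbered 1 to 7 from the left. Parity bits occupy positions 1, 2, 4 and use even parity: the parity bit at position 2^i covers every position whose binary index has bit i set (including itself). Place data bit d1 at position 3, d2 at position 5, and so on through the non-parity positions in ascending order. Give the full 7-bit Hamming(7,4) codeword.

Place data bits at non-power-of-two positions: b3=1, b5=1, b6=1, b7=0.
p1 = XOR of data positions {3,5,7} = 1⊕1⊕0 = 0
p2 = XOR of data positions {3,6,7} = 1⊕1⊕0 = 0
p4 = XOR of data positions {5,6,7} = 1⊕1⊕0 = 0
Codeword b1..b7 = 0010110

0010110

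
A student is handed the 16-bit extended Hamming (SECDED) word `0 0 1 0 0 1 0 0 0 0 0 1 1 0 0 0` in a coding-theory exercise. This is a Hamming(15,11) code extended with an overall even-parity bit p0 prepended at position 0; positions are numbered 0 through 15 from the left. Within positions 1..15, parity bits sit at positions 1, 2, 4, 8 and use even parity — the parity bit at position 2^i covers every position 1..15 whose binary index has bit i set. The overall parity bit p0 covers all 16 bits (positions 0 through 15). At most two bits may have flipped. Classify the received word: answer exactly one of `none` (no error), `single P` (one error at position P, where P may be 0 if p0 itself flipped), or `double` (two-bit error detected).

none

s1: b1⊕b3⊕b5⊕b7⊕b9⊕b11⊕b13⊕b15 = 0⊕0⊕1⊕0⊕0⊕1⊕0⊕0 = 0
s2: b2⊕b3⊕b6⊕b7⊕b10⊕b11⊕b14⊕b15 = 1⊕0⊕0⊕0⊕0⊕1⊕0⊕0 = 0
s4: b4⊕b5⊕b6⊕b7⊕b12⊕b13⊕b14⊕b15 = 0⊕1⊕0⊕0⊕1⊕0⊕0⊕0 = 0
s8: b8⊕b9⊕b10⊕b11⊕b12⊕b13⊕b14⊕b15 = 0⊕0⊕0⊕1⊕1⊕0⊕0⊕0 = 0
Syndrome (s8...s1) = 0000 → position 0 (no error).
Overall parity (XOR of all 16 bits, including p0): 0⊕0⊕1⊕0⊕0⊕1⊕0⊕0⊕0⊕0⊕0⊕1⊕1⊕0⊕0⊕0 = 0
Overall=0, syndrome position=0 → no error.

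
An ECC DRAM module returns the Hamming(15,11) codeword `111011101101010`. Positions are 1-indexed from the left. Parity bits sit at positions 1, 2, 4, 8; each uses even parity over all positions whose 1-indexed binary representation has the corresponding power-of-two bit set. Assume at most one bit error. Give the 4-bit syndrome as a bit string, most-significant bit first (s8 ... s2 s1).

s1: b1⊕b3⊕b5⊕b7⊕b9⊕b11⊕b13⊕b15 = 1⊕1⊕1⊕1⊕1⊕0⊕0⊕0 = 1
s2: b2⊕b3⊕b6⊕b7⊕b10⊕b11⊕b14⊕b15 = 1⊕1⊕1⊕1⊕1⊕0⊕1⊕0 = 0
s4: b4⊕b5⊕b6⊕b7⊕b12⊕b13⊕b14⊕b15 = 0⊕1⊕1⊕1⊕1⊕0⊕1⊕0 = 1
s8: b8⊕b9⊕b10⊕b11⊕b12⊕b13⊕b14⊕b15 = 0⊕1⊕1⊕0⊕1⊕0⊕1⊕0 = 0
Syndrome (s8...s1) = 0101 → position 5.

0101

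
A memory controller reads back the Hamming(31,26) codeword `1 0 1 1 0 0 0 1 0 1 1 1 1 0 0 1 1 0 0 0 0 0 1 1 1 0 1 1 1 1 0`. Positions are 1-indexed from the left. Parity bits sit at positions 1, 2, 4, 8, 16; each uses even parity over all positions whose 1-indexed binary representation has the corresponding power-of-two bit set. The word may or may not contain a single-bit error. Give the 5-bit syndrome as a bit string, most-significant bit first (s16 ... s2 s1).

11101

s1: b1⊕b3⊕b5⊕b7⊕b9⊕b11⊕b13⊕b15⊕b17⊕b19⊕b21⊕b23⊕b25⊕b27⊕b29⊕b31 = 1⊕1⊕0⊕0⊕0⊕1⊕1⊕0⊕1⊕0⊕0⊕1⊕1⊕1⊕1⊕0 = 1
s2: b2⊕b3⊕b6⊕b7⊕b10⊕b11⊕b14⊕b15⊕b18⊕b19⊕b22⊕b23⊕b26⊕b27⊕b30⊕b31 = 0⊕1⊕0⊕0⊕1⊕1⊕0⊕0⊕0⊕0⊕0⊕1⊕0⊕1⊕1⊕0 = 0
s4: b4⊕b5⊕b6⊕b7⊕b12⊕b13⊕b14⊕b15⊕b20⊕b21⊕b22⊕b23⊕b28⊕b29⊕b30⊕b31 = 1⊕0⊕0⊕0⊕1⊕1⊕0⊕0⊕0⊕0⊕0⊕1⊕1⊕1⊕1⊕0 = 1
s8: b8⊕b9⊕b10⊕b11⊕b12⊕b13⊕b14⊕b15⊕b24⊕b25⊕b26⊕b27⊕b28⊕b29⊕b30⊕b31 = 1⊕0⊕1⊕1⊕1⊕1⊕0⊕0⊕1⊕1⊕0⊕1⊕1⊕1⊕1⊕0 = 1
s16: b16⊕b17⊕b18⊕b19⊕b20⊕b21⊕b22⊕b23⊕b24⊕b25⊕b26⊕b27⊕b28⊕b29⊕b30⊕b31 = 1⊕1⊕0⊕0⊕0⊕0⊕0⊕1⊕1⊕1⊕0⊕1⊕1⊕1⊕1⊕0 = 1
Syndrome (s16...s1) = 11101 → position 29.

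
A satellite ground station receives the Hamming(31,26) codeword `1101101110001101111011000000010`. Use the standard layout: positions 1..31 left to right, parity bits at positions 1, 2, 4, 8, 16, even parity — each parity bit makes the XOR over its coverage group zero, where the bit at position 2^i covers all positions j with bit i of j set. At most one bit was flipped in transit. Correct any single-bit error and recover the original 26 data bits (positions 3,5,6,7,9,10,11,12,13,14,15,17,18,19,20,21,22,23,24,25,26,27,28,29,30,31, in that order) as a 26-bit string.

01011000110111011000100010

s1: b1⊕b3⊕b5⊕b7⊕b9⊕b11⊕b13⊕b15⊕b17⊕b19⊕b21⊕b23⊕b25⊕b27⊕b29⊕b31 = 1⊕0⊕1⊕1⊕1⊕0⊕1⊕0⊕1⊕1⊕1⊕0⊕0⊕0⊕0⊕0 = 0
s2: b2⊕b3⊕b6⊕b7⊕b10⊕b11⊕b14⊕b15⊕b18⊕b19⊕b22⊕b23⊕b26⊕b27⊕b30⊕b31 = 1⊕0⊕0⊕1⊕0⊕0⊕1⊕0⊕1⊕1⊕1⊕0⊕0⊕0⊕1⊕0 = 1
s4: b4⊕b5⊕b6⊕b7⊕b12⊕b13⊕b14⊕b15⊕b20⊕b21⊕b22⊕b23⊕b28⊕b29⊕b30⊕b31 = 1⊕1⊕0⊕1⊕0⊕1⊕1⊕0⊕0⊕1⊕1⊕0⊕0⊕0⊕1⊕0 = 0
s8: b8⊕b9⊕b10⊕b11⊕b12⊕b13⊕b14⊕b15⊕b24⊕b25⊕b26⊕b27⊕b28⊕b29⊕b30⊕b31 = 1⊕1⊕0⊕0⊕0⊕1⊕1⊕0⊕0⊕0⊕0⊕0⊕0⊕0⊕1⊕0 = 1
s16: b16⊕b17⊕b18⊕b19⊕b20⊕b21⊕b22⊕b23⊕b24⊕b25⊕b26⊕b27⊕b28⊕b29⊕b30⊕b31 = 1⊕1⊕1⊕1⊕0⊕1⊕1⊕0⊕0⊕0⊕0⊕0⊕0⊕0⊕1⊕0 = 1
Syndrome (s16...s1) = 11010 → position 26.
Flip bit 26: corrected codeword = 1101101110001101111011000100010
Data bits at positions 3,5,6,7,9,10,11,12,13,14,15,17,18,19,20,21,22,23,24,25,26,27,28,29,30,31: 01011000110111011000100010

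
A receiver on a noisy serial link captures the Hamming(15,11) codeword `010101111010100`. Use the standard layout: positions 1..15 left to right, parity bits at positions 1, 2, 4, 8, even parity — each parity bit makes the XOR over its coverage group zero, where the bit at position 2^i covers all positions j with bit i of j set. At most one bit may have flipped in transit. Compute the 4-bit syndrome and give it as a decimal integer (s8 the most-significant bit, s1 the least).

0

s1: b1⊕b3⊕b5⊕b7⊕b9⊕b11⊕b13⊕b15 = 0⊕0⊕0⊕1⊕1⊕1⊕1⊕0 = 0
s2: b2⊕b3⊕b6⊕b7⊕b10⊕b11⊕b14⊕b15 = 1⊕0⊕1⊕1⊕0⊕1⊕0⊕0 = 0
s4: b4⊕b5⊕b6⊕b7⊕b12⊕b13⊕b14⊕b15 = 1⊕0⊕1⊕1⊕0⊕1⊕0⊕0 = 0
s8: b8⊕b9⊕b10⊕b11⊕b12⊕b13⊕b14⊕b15 = 1⊕1⊕0⊕1⊕0⊕1⊕0⊕0 = 0
Syndrome (s8...s1) = 0000 → position 0 (no error).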